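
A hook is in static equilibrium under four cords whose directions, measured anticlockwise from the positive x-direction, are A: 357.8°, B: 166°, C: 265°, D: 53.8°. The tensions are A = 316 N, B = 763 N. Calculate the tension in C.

T_C ≈ 858 N

Resolve: ΣF_x = 316 cos 357.8° + 763 cos 166° + T_C cos 265° + T_D cos 53.8° = 0.
        ΣF_y = 316 sin 357.8° + 763 sin 166° + T_C sin 265° + T_D sin 53.8° = 0.
The known terms sum to (-424.6, 172.5) N, so -0.0872 T_C + 0.5906 T_D = 424.6 and -0.9962 T_C + 0.8070 T_D = -172.5.
Solving simultaneously: T_C = 858 N, T_D = 845.5 N.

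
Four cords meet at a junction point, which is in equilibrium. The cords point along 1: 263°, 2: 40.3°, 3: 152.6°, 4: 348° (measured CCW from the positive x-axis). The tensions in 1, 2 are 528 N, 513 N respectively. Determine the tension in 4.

T_4 ≈ 76.3 N

Resolve: ΣF_x = 528 cos 263° + 513 cos 40.3° + T_3 cos 152.6° + T_4 cos 348° = 0.
        ΣF_y = 528 sin 263° + 513 sin 40.3° + T_3 sin 152.6° + T_4 sin 348° = 0.
The known terms sum to (326.9, -192.3) N, so -0.8878 T_3 + 0.9781 T_4 = -326.9 and 0.4602 T_3 − 0.2079 T_4 = 192.3.
Solving simultaneously: T_3 = 452.2 N, T_4 = 76.26 N.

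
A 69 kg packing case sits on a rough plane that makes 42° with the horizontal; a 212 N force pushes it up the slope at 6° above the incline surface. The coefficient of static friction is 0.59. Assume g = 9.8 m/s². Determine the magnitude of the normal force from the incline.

Axes along / perpendicular to the incline. W sin 42° = 452.5 N down-slope; W cos 42° = 502.5 N into the surface.
Perpendicular: N = W cos 42° − P sin 6° = 502.5 − 22.16 = 480.4 N.
Along incline: P cos 6° + f = W sin 42° (friction acts up-slope) → f = 452.5 − 210.8 = 241.6 N.
|f| = 241.6 N ≤ μN = 283.4 N, so the packing case is indeed static.

N ≈ 480 N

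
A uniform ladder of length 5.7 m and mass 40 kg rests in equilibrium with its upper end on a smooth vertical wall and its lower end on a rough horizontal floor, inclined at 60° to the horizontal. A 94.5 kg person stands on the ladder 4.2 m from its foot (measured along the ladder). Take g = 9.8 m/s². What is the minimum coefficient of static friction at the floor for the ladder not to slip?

ΣF_y = 0: N_floor = 40×9.8 + 94.5×9.8 = 1318.1 N.
Torques about the foot: N_wall · 5.7 sin 60° = 40×9.8×2.85 cos 60° + 94.5×9.8×4.2 cos 60° → N_wall = 507.14 N.
ΣF_x = 0: f_floor = N_wall = 507.14 N.
μ_min = f_floor / N_floor = 507.14 / 1318.1 = 0.3847.

μ_min ≈ 0.385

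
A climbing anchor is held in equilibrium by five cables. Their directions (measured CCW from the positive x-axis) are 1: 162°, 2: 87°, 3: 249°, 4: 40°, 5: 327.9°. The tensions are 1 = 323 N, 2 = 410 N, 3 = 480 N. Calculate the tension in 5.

T_5 ≈ 358 N

Resolve: ΣF_x = 323 cos 162° + 410 cos 87° + 480 cos 249° + T_4 cos 40° + T_5 cos 327.9° = 0.
        ΣF_y = 323 sin 162° + 410 sin 87° + 480 sin 249° + T_4 sin 40° + T_5 sin 327.9° = 0.
The known terms sum to (-457.8, 61.13) N, so 0.7660 T_4 + 0.8471 T_5 = 457.8 and 0.6428 T_4 − 0.5314 T_5 = -61.13.
Solving simultaneously: T_4 = 201.2 N, T_5 = 358.4 N.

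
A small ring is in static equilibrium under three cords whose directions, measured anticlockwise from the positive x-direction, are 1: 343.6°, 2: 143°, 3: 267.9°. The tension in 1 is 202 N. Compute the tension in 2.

T_2 ≈ 239 N

Resolve: ΣF_x = 202 cos 343.6° + T_2 cos 143° + T_3 cos 267.9° = 0.
        ΣF_y = 202 sin 343.6° + T_2 sin 143° + T_3 sin 267.9° = 0.
The known terms sum to (193.8, -57.03) N, so -0.7986 T_2 − 0.0366 T_3 = -193.8 and 0.6018 T_2 − 0.9993 T_3 = 57.03.
Solving simultaneously: T_2 = 238.7 N, T_3 = 86.66 N.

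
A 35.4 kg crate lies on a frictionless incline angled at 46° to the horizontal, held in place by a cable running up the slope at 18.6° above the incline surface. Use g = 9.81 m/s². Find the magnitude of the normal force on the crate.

N ≈ 157 N

Take axes along and perpendicular to the incline. Weight components: W sin 46° = 249.8 N down-slope, W cos 46° = 241.2 N into the surface.
Along incline: T cos 18.6° = W sin 46° → T = 263.6 N.
Perpendicular: N = W cos 46° − T sin 18.6° = 157.2 N.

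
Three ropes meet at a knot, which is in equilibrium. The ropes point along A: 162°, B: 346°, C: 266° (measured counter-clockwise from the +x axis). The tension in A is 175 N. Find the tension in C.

T_C ≈ 12.4 N

Resolve: ΣF_x = 175 cos 162° + T_B cos 346° + T_C cos 266° = 0.
        ΣF_y = 175 sin 162° + T_B sin 346° + T_C sin 266° = 0.
The known terms sum to (-166.4, 54.08) N, so 0.9703 T_B − 0.0698 T_C = 166.4 and -0.2419 T_B − 0.9976 T_C = -54.08.
Solving simultaneously: T_B = 172.4 N, T_C = 12.40 N.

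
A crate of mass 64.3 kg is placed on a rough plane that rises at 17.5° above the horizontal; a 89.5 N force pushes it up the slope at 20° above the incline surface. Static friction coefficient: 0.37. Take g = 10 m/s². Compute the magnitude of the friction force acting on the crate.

f ≈ 109 N

Axes along / perpendicular to the incline. W sin 17.5° = 193.4 N down-slope; W cos 17.5° = 613.2 N into the surface.
Perpendicular: N = W cos 17.5° − P sin 20° = 613.2 − 30.61 = 582.6 N.
Along incline: P cos 20° + f = W sin 17.5° (friction acts up-slope) → f = 193.4 − 84.1 = 109.3 N.
|f| = 109.3 N ≤ μN = 215.6 N, so the crate is indeed static.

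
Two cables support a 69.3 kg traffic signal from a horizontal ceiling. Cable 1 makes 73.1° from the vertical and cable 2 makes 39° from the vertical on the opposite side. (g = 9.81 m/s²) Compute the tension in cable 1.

T_1 ≈ 462 N

Angles from the horizontal: cable 1 is 90° − 73.1° = 16.9°, cable 2 is 90° − 39° = 51°.
Weight W = 69.3 × 9.81 = 679.8 N acts straight down.
Horizontal: T_1 cos 16.9° = T_2 cos 51°  →  T_2 = 1.52 T_1.
Vertical: T_1 sin 16.9° + T_2 sin 51° = 679.8.
Substituting the horizontal relation into the vertical equation gives 1.472 T_1 = 679.8, so T_1 = 461.8 N.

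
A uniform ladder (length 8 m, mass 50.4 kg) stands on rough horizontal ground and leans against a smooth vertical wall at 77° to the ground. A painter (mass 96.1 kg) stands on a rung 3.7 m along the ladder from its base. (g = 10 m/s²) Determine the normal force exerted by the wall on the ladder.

Torques about the foot: N_wall · 8 sin 77° = 50.4×10×4 cos 77° + 96.1×10×3.7 cos 77° → N_wall = 160.79 N.

N_wall ≈ 161 N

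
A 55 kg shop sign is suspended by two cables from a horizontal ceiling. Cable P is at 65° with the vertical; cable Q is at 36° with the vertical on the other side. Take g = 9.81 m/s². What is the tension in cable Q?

Angles from the horizontal: cable P is 90° − 65° = 25°, cable Q is 90° − 36° = 54°.
Weight W = 55 × 9.81 = 539.6 N acts straight down.
Horizontal: T_P cos 25° = T_Q cos 54°  →  T_P = 0.6485 T_Q.
Vertical: T_P sin 25° + T_Q sin 54° = 539.6.
Substituting the horizontal relation into the vertical equation gives 1.083 T_Q = 539.6, so T_Q = 498.2 N.

T_Q ≈ 498 N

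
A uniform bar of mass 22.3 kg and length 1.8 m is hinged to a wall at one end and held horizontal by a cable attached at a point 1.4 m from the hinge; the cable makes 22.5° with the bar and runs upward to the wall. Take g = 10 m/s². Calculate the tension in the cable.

T ≈ 375 N

Take torques about the hinge: T sin 22.5° · 1.4 = 22.3×10×0.9 = 200.7 N·m.
So T = 200.7 / (0.3827 × 1.4) = 374.61 N.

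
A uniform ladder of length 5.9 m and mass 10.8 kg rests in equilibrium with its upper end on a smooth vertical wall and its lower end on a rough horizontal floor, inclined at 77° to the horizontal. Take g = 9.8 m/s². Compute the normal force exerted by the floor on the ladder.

N_floor ≈ 106 N

ΣF_y = 0: N_floor = 10.8×9.8 = 105.84 N.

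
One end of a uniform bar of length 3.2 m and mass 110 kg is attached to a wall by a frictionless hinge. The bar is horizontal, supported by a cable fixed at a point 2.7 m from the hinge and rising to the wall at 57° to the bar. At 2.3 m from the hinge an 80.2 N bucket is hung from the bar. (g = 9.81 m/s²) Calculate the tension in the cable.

T ≈ 844 N

Take torques about the hinge: T sin 57° · 2.7 = 110×9.81×1.6 + 80.2×2.3 = 1911 N·m.
So T = 1911 / (0.8387 × 2.7) = 843.94 N.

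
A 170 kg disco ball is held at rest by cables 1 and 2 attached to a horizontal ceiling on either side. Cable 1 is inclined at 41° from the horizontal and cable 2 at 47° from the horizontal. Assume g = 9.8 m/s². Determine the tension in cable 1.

Weight W = 170 × 9.8 = 1666 N acts straight down.
Horizontal: T_1 cos 41° = T_2 cos 47°  →  T_2 = 1.107 T_1.
Vertical: T_1 sin 41° + T_2 sin 47° = 1666.
Substituting the horizontal relation into the vertical equation gives 1.465 T_1 = 1666, so T_1 = 1137 N.

T_1 ≈ 1140 N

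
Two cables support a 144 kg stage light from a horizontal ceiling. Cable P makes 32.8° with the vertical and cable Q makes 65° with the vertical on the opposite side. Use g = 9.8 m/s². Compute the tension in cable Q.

Angles from the horizontal: cable P is 90° − 32.8° = 57.2°, cable Q is 90° − 65° = 25°.
Weight W = 144 × 9.8 = 1411 N acts straight down.
Horizontal: T_P cos 57.2° = T_Q cos 25°  →  T_P = 1.673 T_Q.
Vertical: T_P sin 57.2° + T_Q sin 25° = 1411.
Substituting the horizontal relation into the vertical equation gives 1.829 T_Q = 1411, so T_Q = 771.6 N.

T_Q ≈ 772 N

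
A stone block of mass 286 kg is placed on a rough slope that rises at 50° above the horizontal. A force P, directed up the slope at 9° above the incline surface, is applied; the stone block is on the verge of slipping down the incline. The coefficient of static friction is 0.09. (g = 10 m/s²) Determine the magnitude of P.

On the verge of sliding down the incline, friction equals μN and acts up the slope.
Perpendicular: N + P sin 9° = W cos 50° = 1838 N.
Along incline: P cos 9° + μN = W sin 50° with W sin 50° = 2191 N.
Solving the pair for P and N: P = 2080 N, N = 1513 N (and f = μN = 136.2 N).

P ≈ 2080 N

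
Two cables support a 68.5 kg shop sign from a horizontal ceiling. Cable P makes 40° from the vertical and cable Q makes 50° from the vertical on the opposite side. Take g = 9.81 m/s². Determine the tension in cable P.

Angles from the horizontal: cable P is 90° − 40° = 50°, cable Q is 90° − 50° = 40°.
Weight W = 68.5 × 9.81 = 672 N acts straight down.
Horizontal: T_P cos 50° = T_Q cos 40°  →  T_Q = 0.8391 T_P.
Vertical: T_P sin 50° + T_Q sin 40° = 672.
Substituting the horizontal relation into the vertical equation gives 1.305 T_P = 672, so T_P = 514.8 N.

T_P ≈ 515 N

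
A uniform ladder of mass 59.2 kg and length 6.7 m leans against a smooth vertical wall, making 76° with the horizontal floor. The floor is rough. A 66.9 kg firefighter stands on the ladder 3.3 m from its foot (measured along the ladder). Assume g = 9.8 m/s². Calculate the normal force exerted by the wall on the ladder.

Torques about the foot: N_wall · 6.7 sin 76° = 59.2×9.8×3.35 cos 76° + 66.9×9.8×3.3 cos 76° → N_wall = 152.84 N.

N_wall ≈ 153 N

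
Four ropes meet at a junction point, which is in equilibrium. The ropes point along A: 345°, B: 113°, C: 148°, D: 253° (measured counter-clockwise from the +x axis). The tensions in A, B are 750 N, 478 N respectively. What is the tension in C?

Resolve: ΣF_x = 750 cos 345° + 478 cos 113° + T_C cos 148° + T_D cos 253° = 0.
        ΣF_y = 750 sin 345° + 478 sin 113° + T_C sin 148° + T_D sin 253° = 0.
The known terms sum to (537.7, 245.9) N, so -0.8480 T_C − 0.2924 T_D = -537.7 and 0.5299 T_C − 0.9563 T_D = -245.9.
Solving simultaneously: T_C = 457.9 N, T_D = 510.9 N.

T_C ≈ 458 N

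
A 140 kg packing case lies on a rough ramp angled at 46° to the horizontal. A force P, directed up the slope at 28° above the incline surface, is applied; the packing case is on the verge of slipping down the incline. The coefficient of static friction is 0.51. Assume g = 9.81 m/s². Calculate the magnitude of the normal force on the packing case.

On the verge of sliding down the incline, friction equals μN and acts up the slope.
Perpendicular: N + P sin 28° = W cos 46° = 954 N.
Along incline: P cos 28° + μN = W sin 46° with W sin 46° = 987.9 N.
Solving the pair for P and N: P = 779.1 N, N = 588.3 N (and f = μN = 300 N).

N ≈ 588 N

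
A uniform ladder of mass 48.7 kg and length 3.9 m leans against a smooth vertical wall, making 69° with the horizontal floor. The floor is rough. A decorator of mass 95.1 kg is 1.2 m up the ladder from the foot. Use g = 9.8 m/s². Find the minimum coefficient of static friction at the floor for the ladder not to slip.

ΣF_y = 0: N_floor = 48.7×9.8 + 95.1×9.8 = 1409.2 N.
Torques about the foot: N_wall · 3.9 sin 69° = 48.7×9.8×1.95 cos 69° + 95.1×9.8×1.2 cos 69° → N_wall = 201.68 N.
ΣF_x = 0: f_floor = N_wall = 201.68 N.
μ_min = f_floor / N_floor = 201.68 / 1409.2 = 0.1431.

μ_min ≈ 0.143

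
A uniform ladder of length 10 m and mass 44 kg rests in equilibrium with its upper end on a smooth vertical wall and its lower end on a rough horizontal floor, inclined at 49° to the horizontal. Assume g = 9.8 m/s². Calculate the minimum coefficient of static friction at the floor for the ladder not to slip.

ΣF_y = 0: N_floor = 44×9.8 = 431.2 N.
Torques about the foot: N_wall · 10 sin 49° = 44×9.8×5 cos 49° → N_wall = 187.42 N.
ΣF_x = 0: f_floor = N_wall = 187.42 N.
μ_min = f_floor / N_floor = 187.42 / 431.2 = 0.4346.

μ_min ≈ 0.435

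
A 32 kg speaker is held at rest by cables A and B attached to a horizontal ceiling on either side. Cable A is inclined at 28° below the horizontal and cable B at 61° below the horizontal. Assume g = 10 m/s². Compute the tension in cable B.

T_B ≈ 283 N

Weight W = 32 × 10 = 320 N acts straight down.
Horizontal: T_A cos 28° = T_B cos 61°  →  T_A = 0.5491 T_B.
Vertical: T_A sin 28° + T_B sin 61° = 320.
Substituting the horizontal relation into the vertical equation gives 1.132 T_B = 320, so T_B = 282.6 N.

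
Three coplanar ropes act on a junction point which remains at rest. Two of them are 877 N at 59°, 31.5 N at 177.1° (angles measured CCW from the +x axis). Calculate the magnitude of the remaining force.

Sum the known components: ΣF_x = 420.2 N, ΣF_y = 753.3 N.
For equilibrium the remaining force must supply (−ΣF_x, −ΣF_y) = (-420.2, -753.3) N.
Magnitude = √((-420.2)² + (-753.3)²) = 862.6 N; direction = atan2(-753.3, -420.2) = 240.8°.

F ≈ 863 N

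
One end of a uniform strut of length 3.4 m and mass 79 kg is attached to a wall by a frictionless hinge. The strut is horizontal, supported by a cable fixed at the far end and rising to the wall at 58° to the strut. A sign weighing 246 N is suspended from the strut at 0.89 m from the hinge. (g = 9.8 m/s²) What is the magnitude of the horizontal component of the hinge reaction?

H_x ≈ 282 N

Take torques about the hinge: T sin 58° · 3.4 = 79×9.8×1.7 + 246×0.89 = 1535.1 N·m.
So T = 1535.1 / (0.8480 × 3.4) = 532.39 N.
ΣF_x = 0: H_x = T cos 58° = 282.12 N.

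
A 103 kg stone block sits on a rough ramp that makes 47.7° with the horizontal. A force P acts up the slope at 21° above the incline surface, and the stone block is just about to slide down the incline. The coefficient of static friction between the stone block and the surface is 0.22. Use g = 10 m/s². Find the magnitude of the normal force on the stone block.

On the verge of sliding down the incline, friction equals μN and acts up the slope.
Perpendicular: N + P sin 21° = W cos 47.7° = 693.2 N.
Along incline: P cos 21° + μN = W sin 47.7° with W sin 47.7° = 761.8 N.
Solving the pair for P and N: P = 712.9 N, N = 437.7 N (and f = μN = 96.3 N).

N ≈ 438 N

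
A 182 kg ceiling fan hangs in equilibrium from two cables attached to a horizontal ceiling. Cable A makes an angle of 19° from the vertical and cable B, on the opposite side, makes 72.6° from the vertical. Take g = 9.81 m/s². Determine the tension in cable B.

T_B ≈ 582 N

Angles from the horizontal: cable A is 90° − 19° = 71°, cable B is 90° − 72.6° = 17.4°.
Weight W = 182 × 9.81 = 1785 N acts straight down.
Horizontal: T_A cos 71° = T_B cos 17.4°  →  T_A = 2.931 T_B.
Vertical: T_A sin 71° + T_B sin 17.4° = 1785.
Substituting the horizontal relation into the vertical equation gives 3.07 T_B = 1785, so T_B = 581.5 N.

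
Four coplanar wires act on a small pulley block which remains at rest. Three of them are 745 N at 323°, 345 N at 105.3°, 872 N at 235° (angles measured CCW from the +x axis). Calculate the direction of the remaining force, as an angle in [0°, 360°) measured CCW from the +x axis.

θ ≈ 90.3°

Sum the known components: ΣF_x = 3.789 N, ΣF_y = -829.9 N.
For equilibrium the remaining force must supply (−ΣF_x, −ΣF_y) = (-3.789, 829.9) N.
Magnitude = √((-3.789)² + (829.9)²) = 829.9 N; direction = atan2(829.9, -3.789) = 90.3°.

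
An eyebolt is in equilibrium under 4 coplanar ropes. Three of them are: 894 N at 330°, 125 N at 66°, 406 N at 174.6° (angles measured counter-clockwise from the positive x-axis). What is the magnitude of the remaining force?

F ≈ 514 N

Sum the known components: ΣF_x = 420.9 N, ΣF_y = -294.6 N.
For equilibrium the remaining force must supply (−ΣF_x, −ΣF_y) = (-420.9, 294.6) N.
Magnitude = √((-420.9)² + (294.6)²) = 513.7 N; direction = atan2(294.6, -420.9) = 145.0°.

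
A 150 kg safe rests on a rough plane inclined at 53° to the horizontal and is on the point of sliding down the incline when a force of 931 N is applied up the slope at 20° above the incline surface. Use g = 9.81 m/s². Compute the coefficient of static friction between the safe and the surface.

On the verge of sliding down the incline, friction is at its maximum μN and acts up the slope.
Perpendicular to incline: N = W cos 53° − P sin 20° = 885.6 − 318.4 = 567.2 N.
Along incline: P cos 20° + μN = W sin 53° → μ = (W sin 53° − P cos 20°) / N = 0.5296.

μ ≈ 0.530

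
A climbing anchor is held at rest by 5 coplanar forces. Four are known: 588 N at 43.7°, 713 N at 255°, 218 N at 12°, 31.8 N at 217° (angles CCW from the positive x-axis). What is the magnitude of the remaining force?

F ≈ 499 N

Sum the known components: ΣF_x = 428.4 N, ΣF_y = -256.3 N.
For equilibrium the remaining force must supply (−ΣF_x, −ΣF_y) = (-428.4, 256.3) N.
Magnitude = √((-428.4)² + (256.3)²) = 499.2 N; direction = atan2(256.3, -428.4) = 149.1°.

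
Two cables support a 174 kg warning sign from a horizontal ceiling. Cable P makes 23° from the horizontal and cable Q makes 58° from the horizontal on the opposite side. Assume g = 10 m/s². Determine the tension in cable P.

Weight W = 174 × 10 = 1740 N acts straight down.
Horizontal: T_P cos 23° = T_Q cos 58°  →  T_Q = 1.737 T_P.
Vertical: T_P sin 23° + T_Q sin 58° = 1740.
Substituting the horizontal relation into the vertical equation gives 1.864 T_P = 1740, so T_P = 933.6 N.

T_P ≈ 934 N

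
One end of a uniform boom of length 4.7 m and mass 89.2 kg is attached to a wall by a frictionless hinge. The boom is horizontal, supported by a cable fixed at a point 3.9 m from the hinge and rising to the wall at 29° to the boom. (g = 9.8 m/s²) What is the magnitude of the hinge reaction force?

Take torques about the hinge: T sin 29° · 3.9 = 89.2×9.8×2.35 = 2054.3 N·m.
So T = 2054.3 / (0.4848 × 3.9) = 1086.5 N.
ΣF_x = 0: H_x = T cos 29° = 950.26 N.
ΣF_y = 0: H_y = (89.2×9.8) − T sin 29° = 874.16 − 526.74 = 347.42 N.
|H| = √(H_x² + H_y²) = √((950.26)² + (347.42)²) = 1011.8 N.

|H| ≈ 1010 N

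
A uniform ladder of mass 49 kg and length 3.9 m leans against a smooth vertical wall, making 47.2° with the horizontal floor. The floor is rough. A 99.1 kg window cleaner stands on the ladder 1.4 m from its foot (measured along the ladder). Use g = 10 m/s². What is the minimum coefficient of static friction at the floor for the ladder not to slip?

μ_min ≈ 0.376

ΣF_y = 0: N_floor = 49×10 + 99.1×10 = 1481 N.
Torques about the foot: N_wall · 3.9 sin 47.2° = 49×10×1.95 cos 47.2° + 99.1×10×1.4 cos 47.2° → N_wall = 556.29 N.
ΣF_x = 0: f_floor = N_wall = 556.29 N.
μ_min = f_floor / N_floor = 556.29 / 1481 = 0.3756.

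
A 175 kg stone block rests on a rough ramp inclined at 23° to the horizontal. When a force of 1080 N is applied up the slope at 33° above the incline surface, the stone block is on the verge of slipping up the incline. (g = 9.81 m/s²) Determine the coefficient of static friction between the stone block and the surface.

μ ≈ 0.237

On the verge of sliding up the incline, friction is at its maximum μN and acts down the slope.
Perpendicular to incline: N = W cos 23° − P sin 33° = 1580 − 588.2 = 992.1 N.
Along incline: P cos 33° − μN = W sin 23° → μ = −(W sin 23° − P cos 33°) / N = 0.2369.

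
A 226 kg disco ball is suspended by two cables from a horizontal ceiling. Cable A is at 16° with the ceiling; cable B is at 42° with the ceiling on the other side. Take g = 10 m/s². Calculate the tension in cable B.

Weight W = 226 × 10 = 2260 N acts straight down.
Horizontal: T_A cos 16° = T_B cos 42°  →  T_A = 0.7731 T_B.
Vertical: T_A sin 16° + T_B sin 42° = 2260.
Substituting the horizontal relation into the vertical equation gives 0.8822 T_B = 2260, so T_B = 2562 N.

T_B ≈ 2560 N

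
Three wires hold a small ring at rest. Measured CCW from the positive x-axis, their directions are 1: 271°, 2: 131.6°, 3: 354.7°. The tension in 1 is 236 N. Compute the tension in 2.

Resolve: ΣF_x = 236 cos 271° + T_2 cos 131.6° + T_3 cos 354.7° = 0.
        ΣF_y = 236 sin 271° + T_2 sin 131.6° + T_3 sin 354.7° = 0.
The known terms sum to (4.119, -236) N, so -0.6639 T_2 + 0.9957 T_3 = -4.119 and 0.7478 T_2 − 0.0924 T_3 = 236.
Solving simultaneously: T_2 = 343.3 N, T_3 = 224.8 N.

T_2 ≈ 343 N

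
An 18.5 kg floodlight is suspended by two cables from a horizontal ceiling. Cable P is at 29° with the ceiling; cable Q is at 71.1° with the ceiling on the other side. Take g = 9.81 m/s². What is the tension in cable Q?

T_Q ≈ 161 N

Weight W = 18.5 × 9.81 = 181.5 N acts straight down.
Horizontal: T_P cos 29° = T_Q cos 71.1°  →  T_P = 0.3704 T_Q.
Vertical: T_P sin 29° + T_Q sin 71.1° = 181.5.
Substituting the horizontal relation into the vertical equation gives 1.126 T_Q = 181.5, so T_Q = 161.2 N.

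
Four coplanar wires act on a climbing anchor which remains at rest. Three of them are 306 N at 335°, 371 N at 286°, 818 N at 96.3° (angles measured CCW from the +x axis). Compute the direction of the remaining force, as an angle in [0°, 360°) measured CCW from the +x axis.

Sum the known components: ΣF_x = 289.8 N, ΣF_y = 327.1 N.
For equilibrium the remaining force must supply (−ΣF_x, −ΣF_y) = (-289.8, -327.1) N.
Magnitude = √((-289.8)² + (-327.1)²) = 437 N; direction = atan2(-327.1, -289.8) = 228.5°.

θ ≈ 228°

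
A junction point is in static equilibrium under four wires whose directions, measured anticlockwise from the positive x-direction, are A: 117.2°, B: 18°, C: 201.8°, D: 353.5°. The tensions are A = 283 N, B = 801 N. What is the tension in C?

Resolve: ΣF_x = 283 cos 117.2° + 801 cos 18° + T_C cos 201.8° + T_D cos 353.5° = 0.
        ΣF_y = 283 sin 117.2° + 801 sin 18° + T_C sin 201.8° + T_D sin 353.5° = 0.
The known terms sum to (632.4, 499.2) N, so -0.9285 T_C + 0.9936 T_D = -632.4 and -0.3714 T_C − 0.1132 T_D = -499.2.
Solving simultaneously: T_C = 1197 N, T_D = 482.3 N.

T_C ≈ 1200 N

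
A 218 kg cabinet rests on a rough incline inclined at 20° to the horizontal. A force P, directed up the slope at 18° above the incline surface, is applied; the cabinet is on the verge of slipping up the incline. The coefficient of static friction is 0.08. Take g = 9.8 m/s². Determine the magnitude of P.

On the verge of sliding up the incline, friction equals μN and acts down the slope.
Perpendicular: N + P sin 18° = W cos 20° = 2008 N.
Along incline: P cos 18° = W sin 20° + μN  with W sin 20° = 730.7 N.
Solving the pair for P and N: P = 913.4 N, N = 1725 N (and f = μN = 138 N).

P ≈ 913 N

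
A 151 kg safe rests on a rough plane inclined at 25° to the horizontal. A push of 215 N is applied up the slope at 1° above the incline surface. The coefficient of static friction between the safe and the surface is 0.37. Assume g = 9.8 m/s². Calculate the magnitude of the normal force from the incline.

N ≈ 1340 N

Axes along / perpendicular to the incline. W sin 25° = 625.4 N down-slope; W cos 25° = 1341 N into the surface.
Perpendicular: N = W cos 25° − P sin 1° = 1341 − 3.752 = 1337 N.
Along incline: P cos 1° + f = W sin 25° (friction acts up-slope) → f = 625.4 − 215 = 410.4 N.
|f| = 410.4 N ≤ μN = 494.8 N, so the safe is indeed static.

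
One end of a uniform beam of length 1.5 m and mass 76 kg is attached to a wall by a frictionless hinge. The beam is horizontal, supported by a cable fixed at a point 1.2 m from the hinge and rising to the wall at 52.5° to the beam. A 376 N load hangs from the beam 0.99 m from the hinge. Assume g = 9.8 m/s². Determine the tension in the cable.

Take torques about the hinge: T sin 52.5° · 1.2 = 76×9.8×0.75 + 376×0.99 = 930.84 N·m.
So T = 930.84 / (0.7934 × 1.2) = 977.75 N.

T ≈ 978 N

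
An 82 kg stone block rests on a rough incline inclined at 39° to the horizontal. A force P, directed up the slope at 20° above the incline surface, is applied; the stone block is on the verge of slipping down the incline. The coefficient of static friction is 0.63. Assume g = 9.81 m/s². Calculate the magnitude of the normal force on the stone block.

N ≈ 572 N

On the verge of sliding down the incline, friction equals μN and acts up the slope.
Perpendicular: N + P sin 20° = W cos 39° = 625.2 N.
Along incline: P cos 20° + μN = W sin 39° with W sin 39° = 506.2 N.
Solving the pair for P and N: P = 155.2 N, N = 572.1 N (and f = μN = 360.4 N).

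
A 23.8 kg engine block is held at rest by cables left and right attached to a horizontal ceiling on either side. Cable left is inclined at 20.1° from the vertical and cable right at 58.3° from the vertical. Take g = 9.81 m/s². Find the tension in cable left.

T_left ≈ 203 N

Angles from the horizontal: cable left is 90° − 20.1° = 69.9°, cable right is 90° − 58.3° = 31.7°.
Weight W = 23.8 × 9.81 = 233.5 N acts straight down.
Horizontal: T_left cos 69.9° = T_right cos 31.7°  →  T_right = 0.4039 T_left.
Vertical: T_left sin 69.9° + T_right sin 31.7° = 233.5.
Substituting the horizontal relation into the vertical equation gives 1.151 T_left = 233.5, so T_left = 202.8 N.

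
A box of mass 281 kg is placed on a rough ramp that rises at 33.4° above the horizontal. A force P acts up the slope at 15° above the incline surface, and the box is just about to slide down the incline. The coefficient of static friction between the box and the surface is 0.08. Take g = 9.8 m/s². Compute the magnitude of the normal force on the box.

N ≈ 1930 N

On the verge of sliding down the incline, friction equals μN and acts up the slope.
Perpendicular: N + P sin 15° = W cos 33.4° = 2299 N.
Along incline: P cos 15° + μN = W sin 33.4° with W sin 33.4° = 1516 N.
Solving the pair for P and N: P = 1409 N, N = 1934 N (and f = μN = 154.7 N).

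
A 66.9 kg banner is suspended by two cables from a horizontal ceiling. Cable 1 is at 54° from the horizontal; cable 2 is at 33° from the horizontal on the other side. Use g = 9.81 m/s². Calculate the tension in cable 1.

T_1 ≈ 551 N

Weight W = 66.9 × 9.81 = 656.3 N acts straight down.
Horizontal: T_1 cos 54° = T_2 cos 33°  →  T_2 = 0.7009 T_1.
Vertical: T_1 sin 54° + T_2 sin 33° = 656.3.
Substituting the horizontal relation into the vertical equation gives 1.191 T_1 = 656.3, so T_1 = 551.2 N.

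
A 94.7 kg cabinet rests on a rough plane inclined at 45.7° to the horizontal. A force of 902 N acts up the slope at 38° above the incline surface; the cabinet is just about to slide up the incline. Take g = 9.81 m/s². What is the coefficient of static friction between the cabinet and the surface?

On the verge of sliding up the incline, friction is at its maximum μN and acts down the slope.
Perpendicular to incline: N = W cos 45.7° − P sin 38° = 648.8 − 555.3 = 93.51 N.
Along incline: P cos 38° − μN = W sin 45.7° → μ = −(W sin 45.7° − P cos 38°) / N = 0.4909.

μ ≈ 0.491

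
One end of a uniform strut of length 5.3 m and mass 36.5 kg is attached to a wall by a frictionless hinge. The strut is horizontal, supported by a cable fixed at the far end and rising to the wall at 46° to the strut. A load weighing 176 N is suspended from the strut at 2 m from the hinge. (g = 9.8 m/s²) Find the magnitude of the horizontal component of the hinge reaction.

Take torques about the hinge: T sin 46° · 5.3 = 36.5×9.8×2.65 + 176×2 = 1299.9 N·m.
So T = 1299.9 / (0.7193 × 5.3) = 340.96 N.
ΣF_x = 0: H_x = T cos 46° = 236.85 N.

H_x ≈ 237 N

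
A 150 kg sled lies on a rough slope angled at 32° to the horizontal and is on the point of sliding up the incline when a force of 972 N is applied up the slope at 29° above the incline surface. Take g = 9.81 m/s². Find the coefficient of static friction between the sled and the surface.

On the verge of sliding up the incline, friction is at its maximum μN and acts down the slope.
Perpendicular to incline: N = W cos 32° − P sin 29° = 1248 − 471.2 = 776.7 N.
Along incline: P cos 29° − μN = W sin 32° → μ = −(W sin 32° − P cos 29°) / N = 0.09058.

μ ≈ 0.0906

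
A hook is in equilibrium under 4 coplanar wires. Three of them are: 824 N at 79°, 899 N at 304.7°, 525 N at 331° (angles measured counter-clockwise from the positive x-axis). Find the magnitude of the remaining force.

Sum the known components: ΣF_x = 1128 N, ΣF_y = -184.8 N.
For equilibrium the remaining force must supply (−ΣF_x, −ΣF_y) = (-1128, 184.8) N.
Magnitude = √((-1128)² + (184.8)²) = 1143 N; direction = atan2(184.8, -1128) = 170.7°.

F ≈ 1140 N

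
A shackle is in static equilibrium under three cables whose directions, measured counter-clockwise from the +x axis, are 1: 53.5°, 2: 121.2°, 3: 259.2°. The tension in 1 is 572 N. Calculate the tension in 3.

Resolve: ΣF_x = 572 cos 53.5° + T_2 cos 121.2° + T_3 cos 259.2° = 0.
        ΣF_y = 572 sin 53.5° + T_2 sin 121.2° + T_3 sin 259.2° = 0.
The known terms sum to (340.2, 459.8) N, so -0.5180 T_2 − 0.1874 T_3 = -340.2 and 0.8554 T_2 − 0.9823 T_3 = -459.8.
Solving simultaneously: T_2 = 370.7 N, T_3 = 790.9 N.

T_3 ≈ 791 N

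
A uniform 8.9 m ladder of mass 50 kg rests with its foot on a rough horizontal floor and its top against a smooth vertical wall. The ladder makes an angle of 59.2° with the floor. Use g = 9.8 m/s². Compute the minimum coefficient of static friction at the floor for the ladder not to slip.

ΣF_y = 0: N_floor = 50×9.8 = 490 N.
Torques about the foot: N_wall · 8.9 sin 59.2° = 50×9.8×4.45 cos 59.2° → N_wall = 146.05 N.
ΣF_x = 0: f_floor = N_wall = 146.05 N.
μ_min = f_floor / N_floor = 146.05 / 490 = 0.2981.

μ_min ≈ 0.298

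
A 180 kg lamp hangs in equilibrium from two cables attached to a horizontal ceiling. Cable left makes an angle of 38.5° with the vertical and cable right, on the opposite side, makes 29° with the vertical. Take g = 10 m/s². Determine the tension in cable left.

T_left ≈ 945 N

Angles from the horizontal: cable left is 90° − 38.5° = 51.5°, cable right is 90° − 29° = 61°.
Weight W = 180 × 10 = 1800 N acts straight down.
Horizontal: T_left cos 51.5° = T_right cos 61°  →  T_right = 1.284 T_left.
Vertical: T_left sin 51.5° + T_right sin 61° = 1800.
Substituting the horizontal relation into the vertical equation gives 1.906 T_left = 1800, so T_left = 944.6 N.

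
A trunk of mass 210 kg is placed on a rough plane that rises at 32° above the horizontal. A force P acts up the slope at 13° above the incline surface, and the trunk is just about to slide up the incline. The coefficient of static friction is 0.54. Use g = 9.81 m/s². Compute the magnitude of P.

P ≈ 1860 N

On the verge of sliding up the incline, friction equals μN and acts down the slope.
Perpendicular: N + P sin 13° = W cos 32° = 1747 N.
Along incline: P cos 13° = W sin 32° + μN  with W sin 32° = 1092 N.
Solving the pair for P and N: P = 1857 N, N = 1329 N (and f = μN = 717.8 N).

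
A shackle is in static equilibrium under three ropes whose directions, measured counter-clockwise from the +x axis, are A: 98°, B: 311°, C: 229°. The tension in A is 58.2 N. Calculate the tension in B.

Resolve: ΣF_x = 58.2 cos 98° + T_B cos 311° + T_C cos 229° = 0.
        ΣF_y = 58.2 sin 98° + T_B sin 311° + T_C sin 229° = 0.
The known terms sum to (-8.1, 57.63) N, so 0.6561 T_B − 0.6561 T_C = 8.1 and -0.7547 T_B − 0.7547 T_C = -57.63.
Solving simultaneously: T_B = 44.36 N, T_C = 32.01 N.

T_B ≈ 44.4 N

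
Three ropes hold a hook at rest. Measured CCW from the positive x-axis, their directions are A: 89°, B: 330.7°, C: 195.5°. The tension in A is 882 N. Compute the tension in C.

Resolve: ΣF_x = 882 cos 89° + T_B cos 330.7° + T_C cos 195.5° = 0.
        ΣF_y = 882 sin 89° + T_B sin 330.7° + T_C sin 195.5° = 0.
The known terms sum to (15.39, 881.9) N, so 0.8721 T_B − 0.9636 T_C = -15.39 and -0.4894 T_B − 0.2672 T_C = -881.9.
Solving simultaneously: T_B = 1200 N, T_C = 1102 N.

T_C ≈ 1100 N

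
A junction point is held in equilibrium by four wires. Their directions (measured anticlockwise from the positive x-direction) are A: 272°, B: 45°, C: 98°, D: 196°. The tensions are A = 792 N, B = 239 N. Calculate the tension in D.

T_D ≈ 109 N

Resolve: ΣF_x = 792 cos 272° + 239 cos 45° + T_C cos 98° + T_D cos 196° = 0.
        ΣF_y = 792 sin 272° + 239 sin 45° + T_C sin 98° + T_D sin 196° = 0.
The known terms sum to (196.6, -622.5) N, so -0.1392 T_C − 0.9613 T_D = -196.6 and 0.9903 T_C − 0.2756 T_D = 622.5.
Solving simultaneously: T_C = 659 N, T_D = 109.1 N.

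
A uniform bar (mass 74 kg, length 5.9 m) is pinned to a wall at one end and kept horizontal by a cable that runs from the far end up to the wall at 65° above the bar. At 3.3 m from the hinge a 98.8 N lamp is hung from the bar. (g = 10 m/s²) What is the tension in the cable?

Take torques about the hinge: T sin 65° · 5.9 = 74×10×2.95 + 98.8×3.3 = 2509 N·m.
So T = 2509 / (0.9063 × 5.9) = 469.22 N.

T ≈ 469 N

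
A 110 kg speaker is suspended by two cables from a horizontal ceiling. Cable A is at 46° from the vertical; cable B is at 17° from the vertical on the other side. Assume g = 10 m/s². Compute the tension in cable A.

Angles from the horizontal: cable A is 90° − 46° = 44°, cable B is 90° − 17° = 73°.
Weight W = 110 × 10 = 1100 N acts straight down.
Horizontal: T_A cos 44° = T_B cos 73°  →  T_B = 2.46 T_A.
Vertical: T_A sin 44° + T_B sin 73° = 1100.
Substituting the horizontal relation into the vertical equation gives 3.048 T_A = 1100, so T_A = 361 N.

T_A ≈ 361 N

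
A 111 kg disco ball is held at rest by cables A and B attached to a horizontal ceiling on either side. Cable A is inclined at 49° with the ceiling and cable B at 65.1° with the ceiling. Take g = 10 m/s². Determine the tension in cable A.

Weight W = 111 × 10 = 1110 N acts straight down.
Horizontal: T_A cos 49° = T_B cos 65.1°  →  T_B = 1.558 T_A.
Vertical: T_A sin 49° + T_B sin 65.1° = 1110.
Substituting the horizontal relation into the vertical equation gives 2.168 T_A = 1110, so T_A = 512 N.

T_A ≈ 512 N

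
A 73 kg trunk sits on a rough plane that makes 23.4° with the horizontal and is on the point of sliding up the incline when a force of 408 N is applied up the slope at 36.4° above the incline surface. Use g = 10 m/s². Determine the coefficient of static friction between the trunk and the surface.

μ ≈ 0.0899

On the verge of sliding up the incline, friction is at its maximum μN and acts down the slope.
Perpendicular to incline: N = W cos 23.4° − P sin 36.4° = 670 − 242.1 = 427.8 N.
Along incline: P cos 36.4° − μN = W sin 23.4° → μ = −(W sin 23.4° − P cos 36.4°) / N = 0.08994.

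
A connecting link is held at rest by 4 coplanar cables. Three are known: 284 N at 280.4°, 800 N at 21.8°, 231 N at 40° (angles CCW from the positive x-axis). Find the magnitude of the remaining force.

Sum the known components: ΣF_x = 971 N, ΣF_y = 166.2 N.
For equilibrium the remaining force must supply (−ΣF_x, −ΣF_y) = (-971, -166.2) N.
Magnitude = √((-971)² + (-166.2)²) = 985.1 N; direction = atan2(-166.2, -971) = 189.7°.

F ≈ 985 N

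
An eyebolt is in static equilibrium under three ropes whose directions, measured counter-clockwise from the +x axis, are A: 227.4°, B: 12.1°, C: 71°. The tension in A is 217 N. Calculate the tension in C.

T_C ≈ 146 N

Resolve: ΣF_x = 217 cos 227.4° + T_B cos 12.1° + T_C cos 71° = 0.
        ΣF_y = 217 sin 227.4° + T_B sin 12.1° + T_C sin 71° = 0.
The known terms sum to (-146.9, -159.7) N, so 0.9778 T_B + 0.3256 T_C = 146.9 and 0.2096 T_B + 0.9455 T_C = 159.7.
Solving simultaneously: T_B = 101.5 N, T_C = 146.4 N.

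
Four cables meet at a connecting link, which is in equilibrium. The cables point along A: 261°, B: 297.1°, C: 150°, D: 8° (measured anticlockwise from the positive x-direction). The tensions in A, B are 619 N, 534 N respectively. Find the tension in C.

Resolve: ΣF_x = 619 cos 261° + 534 cos 297.1° + T_C cos 150° + T_D cos 8° = 0.
        ΣF_y = 619 sin 261° + 534 sin 297.1° + T_C sin 150° + T_D sin 8° = 0.
The known terms sum to (146.4, -1087) N, so -0.8660 T_C + 0.9903 T_D = -146.4 and 0.5000 T_C + 0.1392 T_D = 1087.
Solving simultaneously: T_C = 1781 N, T_D = 1410 N.

T_C ≈ 1780 N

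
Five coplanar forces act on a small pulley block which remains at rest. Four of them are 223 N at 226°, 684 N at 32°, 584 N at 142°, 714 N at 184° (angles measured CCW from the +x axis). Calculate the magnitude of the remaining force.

F ≈ 906 N

Sum the known components: ΣF_x = -747.3 N, ΣF_y = 511.8 N.
For equilibrium the remaining force must supply (−ΣF_x, −ΣF_y) = (747.3, -511.8) N.
Magnitude = √((747.3)² + (-511.8)²) = 905.8 N; direction = atan2(-511.8, 747.3) = 325.6°.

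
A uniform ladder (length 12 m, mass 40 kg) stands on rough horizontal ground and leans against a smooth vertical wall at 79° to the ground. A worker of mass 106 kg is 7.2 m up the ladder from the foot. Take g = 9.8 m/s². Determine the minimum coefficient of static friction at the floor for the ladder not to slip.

μ_min ≈ 0.111

ΣF_y = 0: N_floor = 40×9.8 + 106×9.8 = 1430.8 N.
Torques about the foot: N_wall · 12 sin 79° = 40×9.8×6 cos 79° + 106×9.8×7.2 cos 79° → N_wall = 159.25 N.
ΣF_x = 0: f_floor = N_wall = 159.25 N.
μ_min = f_floor / N_floor = 159.25 / 1430.8 = 0.1113.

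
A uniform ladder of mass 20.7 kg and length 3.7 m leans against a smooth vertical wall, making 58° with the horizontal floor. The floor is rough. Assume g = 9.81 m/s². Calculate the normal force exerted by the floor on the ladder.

ΣF_y = 0: N_floor = 20.7×9.81 = 203.07 N.

N_floor ≈ 203 N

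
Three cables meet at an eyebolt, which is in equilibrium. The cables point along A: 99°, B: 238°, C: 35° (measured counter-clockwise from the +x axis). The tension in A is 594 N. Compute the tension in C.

T_C ≈ 997 N

Resolve: ΣF_x = 594 cos 99° + T_B cos 238° + T_C cos 35° = 0.
        ΣF_y = 594 sin 99° + T_B sin 238° + T_C sin 35° = 0.
The known terms sum to (-92.92, 586.7) N, so -0.5299 T_B + 0.8192 T_C = 92.92 and -0.8480 T_B + 0.5736 T_C = -586.7.
Solving simultaneously: T_B = 1366 N, T_C = 997.4 N.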